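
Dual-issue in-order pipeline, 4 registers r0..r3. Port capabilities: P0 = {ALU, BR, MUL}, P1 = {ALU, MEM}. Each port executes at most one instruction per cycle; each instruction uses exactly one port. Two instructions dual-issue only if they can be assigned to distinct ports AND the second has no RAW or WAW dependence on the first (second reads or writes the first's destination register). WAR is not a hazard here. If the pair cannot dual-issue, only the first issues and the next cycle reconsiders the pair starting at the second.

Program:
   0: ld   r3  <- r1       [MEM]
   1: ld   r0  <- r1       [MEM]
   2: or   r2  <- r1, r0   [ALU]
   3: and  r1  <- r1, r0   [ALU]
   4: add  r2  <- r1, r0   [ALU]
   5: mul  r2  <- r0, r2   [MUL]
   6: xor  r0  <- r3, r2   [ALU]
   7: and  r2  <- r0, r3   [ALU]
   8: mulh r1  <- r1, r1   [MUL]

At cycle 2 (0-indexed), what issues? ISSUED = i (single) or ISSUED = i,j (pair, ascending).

ISSUED = 2,3

  cy0 -> i0 (ld) no-port MEM/MEM
  cy1 -> i1 (ld) RAW r0
  cy2 -> i2&i3 (or/and) 2-wide
  cy3 -> i4 (add) RAW+WAW r2
  cy4 -> i5 (mul) RAW r2
  cy5 -> i6 (xor) RAW r0
  cy6 -> i7&i8 (and/mulh) 2-wide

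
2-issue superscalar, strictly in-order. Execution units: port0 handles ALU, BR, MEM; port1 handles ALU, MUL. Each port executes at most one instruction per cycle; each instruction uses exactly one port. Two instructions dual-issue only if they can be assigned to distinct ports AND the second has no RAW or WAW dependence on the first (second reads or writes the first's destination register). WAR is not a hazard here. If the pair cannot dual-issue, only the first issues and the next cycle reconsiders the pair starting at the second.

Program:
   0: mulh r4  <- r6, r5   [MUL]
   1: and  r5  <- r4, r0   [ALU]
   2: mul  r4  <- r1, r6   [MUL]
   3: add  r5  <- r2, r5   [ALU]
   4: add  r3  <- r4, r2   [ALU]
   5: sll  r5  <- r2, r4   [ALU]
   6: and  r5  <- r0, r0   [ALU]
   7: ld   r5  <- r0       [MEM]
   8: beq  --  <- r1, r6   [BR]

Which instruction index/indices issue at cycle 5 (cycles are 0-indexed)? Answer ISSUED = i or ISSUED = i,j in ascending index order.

#0 head=0: mulh.MUL i0 RAW r4
#1 head=1: and.ALU mul.MUL i1,i2 2-wide
#2 head=3: add.ALU add.ALU i3,i4 2-wide
#3 head=5: sll.ALU i5 WAW r5
#4 head=6: and.ALU i6 WAW r5
#5 head=7: ld.MEM i7 no-port MEM/BR
#6 head=8: beq.BR i8 tail

ISSUED = 7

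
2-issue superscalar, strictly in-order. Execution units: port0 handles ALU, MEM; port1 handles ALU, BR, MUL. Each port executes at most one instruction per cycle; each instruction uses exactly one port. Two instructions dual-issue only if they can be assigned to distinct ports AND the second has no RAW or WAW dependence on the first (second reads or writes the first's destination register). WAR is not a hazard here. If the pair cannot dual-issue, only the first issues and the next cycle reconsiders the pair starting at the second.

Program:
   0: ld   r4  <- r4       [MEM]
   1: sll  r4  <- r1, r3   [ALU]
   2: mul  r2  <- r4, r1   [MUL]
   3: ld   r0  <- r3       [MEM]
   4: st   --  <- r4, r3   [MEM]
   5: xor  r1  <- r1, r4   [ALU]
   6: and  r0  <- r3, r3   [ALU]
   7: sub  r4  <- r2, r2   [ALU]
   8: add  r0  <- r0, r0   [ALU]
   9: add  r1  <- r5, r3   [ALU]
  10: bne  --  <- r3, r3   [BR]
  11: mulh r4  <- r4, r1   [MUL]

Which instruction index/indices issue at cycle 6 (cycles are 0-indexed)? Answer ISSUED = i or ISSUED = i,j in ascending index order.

[0] i0  ld.MEM  -- WAW r4
[1] i1  sll.ALU  -- RAW r4
[2] i2/i3  mul.MUL;ld.MEM  -- pair
[3] i4/i5  st.MEM;xor.ALU  -- pair
[4] i6/i7  and.ALU;sub.ALU  -- pair
[5] i8/i9  add.ALU;add.ALU  -- pair
[6] i10  bne.BR  -- no-port BR/MUL
[7] i11  mulh.MUL  -- tail

ISSUED = 10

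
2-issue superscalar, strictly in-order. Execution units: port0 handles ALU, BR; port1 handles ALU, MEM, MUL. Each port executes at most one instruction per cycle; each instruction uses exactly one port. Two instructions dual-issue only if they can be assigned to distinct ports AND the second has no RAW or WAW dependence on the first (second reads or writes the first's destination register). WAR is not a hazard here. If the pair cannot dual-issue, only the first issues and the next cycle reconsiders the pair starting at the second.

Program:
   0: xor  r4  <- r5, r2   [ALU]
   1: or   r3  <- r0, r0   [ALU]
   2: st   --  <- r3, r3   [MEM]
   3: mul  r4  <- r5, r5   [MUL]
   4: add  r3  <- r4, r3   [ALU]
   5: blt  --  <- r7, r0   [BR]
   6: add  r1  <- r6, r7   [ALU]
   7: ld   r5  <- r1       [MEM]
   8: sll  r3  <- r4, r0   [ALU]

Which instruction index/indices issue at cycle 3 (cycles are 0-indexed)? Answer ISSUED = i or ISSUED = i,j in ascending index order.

ISSUED = 4,5

t=0 i0+i1:xor;or ; pair
t=1 i2:st ; no-port MEM/MUL
t=2 i3:mul ; RAW r4
t=3 i4+i5:add;blt ; pair
t=4 i6:add ; RAW r1
t=5 i7+i8:ld;sll ; pair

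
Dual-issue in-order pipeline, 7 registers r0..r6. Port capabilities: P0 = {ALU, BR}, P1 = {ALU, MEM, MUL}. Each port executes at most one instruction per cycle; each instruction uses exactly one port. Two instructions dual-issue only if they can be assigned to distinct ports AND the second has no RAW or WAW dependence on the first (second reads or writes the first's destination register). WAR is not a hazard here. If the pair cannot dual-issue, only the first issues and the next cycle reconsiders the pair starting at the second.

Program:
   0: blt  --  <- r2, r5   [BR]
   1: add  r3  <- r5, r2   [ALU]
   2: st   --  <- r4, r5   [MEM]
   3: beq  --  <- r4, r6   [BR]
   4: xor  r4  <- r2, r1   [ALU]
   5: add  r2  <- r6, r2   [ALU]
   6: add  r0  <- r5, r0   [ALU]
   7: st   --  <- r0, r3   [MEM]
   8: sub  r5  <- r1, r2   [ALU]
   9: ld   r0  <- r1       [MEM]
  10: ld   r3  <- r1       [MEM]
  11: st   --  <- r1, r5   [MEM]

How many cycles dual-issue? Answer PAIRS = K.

c0: i0&i1 blt;add  pair
c1: i2&i3 st;beq  pair
c2: i4&i5 xor;add  pair
c3: i6 add  RAW r0
c4: i7&i8 st;sub  pair
c5: i9 ld  no-port MEM/MEM
c6: i10 ld  no-port MEM/MEM
c7: i11 st  tail

PAIRS = 4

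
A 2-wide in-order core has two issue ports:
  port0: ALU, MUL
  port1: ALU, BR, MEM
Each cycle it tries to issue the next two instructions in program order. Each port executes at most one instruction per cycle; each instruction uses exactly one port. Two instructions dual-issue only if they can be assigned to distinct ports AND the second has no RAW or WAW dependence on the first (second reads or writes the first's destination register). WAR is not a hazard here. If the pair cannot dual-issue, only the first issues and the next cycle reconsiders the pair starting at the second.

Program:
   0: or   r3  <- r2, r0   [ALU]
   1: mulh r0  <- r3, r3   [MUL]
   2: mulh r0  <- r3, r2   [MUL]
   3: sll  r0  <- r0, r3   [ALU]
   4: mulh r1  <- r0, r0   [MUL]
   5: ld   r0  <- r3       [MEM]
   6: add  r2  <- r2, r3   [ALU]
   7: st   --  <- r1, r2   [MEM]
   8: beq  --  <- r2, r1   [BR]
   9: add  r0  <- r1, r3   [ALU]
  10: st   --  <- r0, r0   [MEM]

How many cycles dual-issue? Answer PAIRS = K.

PAIRS = 2

t=0 i0:or ; RAW r3
t=1 i1:mulh ; no-port MUL/MUL
t=2 i2:mulh ; RAW+WAW r0
t=3 i3:sll ; RAW r0
t=4 i4+i5:mulh;ld ; pair
t=5 i6:add ; RAW r2
t=6 i7:st ; no-port MEM/BR
t=7 i8+i9:beq;add ; pair
t=8 i10:st ; tail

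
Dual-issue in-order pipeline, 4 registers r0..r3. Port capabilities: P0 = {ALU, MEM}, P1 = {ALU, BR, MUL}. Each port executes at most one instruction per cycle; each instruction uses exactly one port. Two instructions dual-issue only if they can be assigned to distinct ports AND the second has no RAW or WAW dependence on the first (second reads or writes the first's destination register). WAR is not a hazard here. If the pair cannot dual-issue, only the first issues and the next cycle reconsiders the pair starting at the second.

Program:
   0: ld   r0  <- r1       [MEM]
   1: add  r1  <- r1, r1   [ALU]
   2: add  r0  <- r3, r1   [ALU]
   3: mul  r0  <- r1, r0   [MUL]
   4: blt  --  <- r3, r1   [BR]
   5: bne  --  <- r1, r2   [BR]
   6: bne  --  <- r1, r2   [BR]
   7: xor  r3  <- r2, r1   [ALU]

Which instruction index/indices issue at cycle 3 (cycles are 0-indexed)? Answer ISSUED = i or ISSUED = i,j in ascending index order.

ISSUED = 4

0. ld add @i0/i1  | dual
1. add @i2  | RAW+WAW r0
2. mul @i3  | no-port MUL/BR
3. blt @i4  | no-port BR/BR
4. bne @i5  | no-port BR/BR
5. bne xor @i6/i7  | dual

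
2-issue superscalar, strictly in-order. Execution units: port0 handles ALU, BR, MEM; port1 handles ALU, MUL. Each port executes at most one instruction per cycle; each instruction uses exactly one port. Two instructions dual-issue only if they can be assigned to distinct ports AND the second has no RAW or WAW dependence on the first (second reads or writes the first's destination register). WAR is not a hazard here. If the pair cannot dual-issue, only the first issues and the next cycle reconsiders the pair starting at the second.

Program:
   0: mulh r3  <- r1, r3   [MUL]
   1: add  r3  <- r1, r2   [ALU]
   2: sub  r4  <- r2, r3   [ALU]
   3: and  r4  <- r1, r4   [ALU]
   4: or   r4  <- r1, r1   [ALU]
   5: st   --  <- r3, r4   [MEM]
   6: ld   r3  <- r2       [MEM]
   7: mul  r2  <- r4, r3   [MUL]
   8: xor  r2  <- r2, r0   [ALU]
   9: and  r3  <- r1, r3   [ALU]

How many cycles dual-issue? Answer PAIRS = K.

t=0 i0:mulh.MUL ; WAW r3
t=1 i1:add.ALU ; RAW r3
t=2 i2:sub.ALU ; RAW+WAW r4
t=3 i3:and.ALU ; WAW r4
t=4 i4:or.ALU ; RAW r4
t=5 i5:st.MEM ; no-port MEM/MEM
t=6 i6:ld.MEM ; RAW r3
t=7 i7:mul.MUL ; RAW+WAW r2
t=8 i8/i9:xor.ALU+and.ALU ; pair

PAIRS = 1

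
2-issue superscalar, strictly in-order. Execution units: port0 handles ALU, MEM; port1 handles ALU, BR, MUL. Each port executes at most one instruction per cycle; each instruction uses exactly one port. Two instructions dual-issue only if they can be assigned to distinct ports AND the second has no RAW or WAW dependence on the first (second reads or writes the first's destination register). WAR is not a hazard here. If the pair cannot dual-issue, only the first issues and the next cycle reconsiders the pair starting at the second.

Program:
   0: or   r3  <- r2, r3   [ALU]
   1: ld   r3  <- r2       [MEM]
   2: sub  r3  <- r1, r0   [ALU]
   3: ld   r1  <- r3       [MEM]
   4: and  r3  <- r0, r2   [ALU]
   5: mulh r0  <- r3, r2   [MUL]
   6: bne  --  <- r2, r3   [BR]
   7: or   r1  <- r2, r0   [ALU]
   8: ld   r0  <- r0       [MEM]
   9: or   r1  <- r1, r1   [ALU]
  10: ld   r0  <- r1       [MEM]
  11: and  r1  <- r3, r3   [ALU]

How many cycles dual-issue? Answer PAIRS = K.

PAIRS = 4

[0] i0  or  -- WAW r3
[1] i1  ld  -- WAW r3
[2] i2  sub  -- RAW r3
[3] i3&i4  ld/and  -- dual
[4] i5  mulh  -- no-port MUL/BR
[5] i6&i7  bne/or  -- dual
[6] i8&i9  ld/or  -- dual
[7] i10&i11  ld/and  -- dual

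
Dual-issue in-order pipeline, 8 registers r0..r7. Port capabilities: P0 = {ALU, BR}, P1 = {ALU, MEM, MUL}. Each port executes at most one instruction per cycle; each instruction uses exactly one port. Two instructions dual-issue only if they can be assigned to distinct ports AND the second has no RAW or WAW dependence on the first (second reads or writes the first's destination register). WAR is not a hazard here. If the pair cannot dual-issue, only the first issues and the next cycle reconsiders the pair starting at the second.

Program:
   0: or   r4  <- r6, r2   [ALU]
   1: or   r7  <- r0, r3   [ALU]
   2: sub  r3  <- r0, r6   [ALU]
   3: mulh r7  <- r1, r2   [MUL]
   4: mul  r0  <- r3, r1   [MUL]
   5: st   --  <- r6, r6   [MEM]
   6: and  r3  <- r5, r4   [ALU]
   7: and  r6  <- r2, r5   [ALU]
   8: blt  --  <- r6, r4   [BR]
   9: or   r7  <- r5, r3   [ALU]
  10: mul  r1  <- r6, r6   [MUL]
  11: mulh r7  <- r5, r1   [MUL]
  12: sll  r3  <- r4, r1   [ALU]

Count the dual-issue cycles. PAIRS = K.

c0: i0/i1 or/or  dual
c1: i2/i3 sub/mulh  dual
c2: i4 mul  no-port MUL/MEM
c3: i5/i6 st/and  dual
c4: i7 and  RAW r6
c5: i8/i9 blt/or  dual
c6: i10 mul  no-port MUL/MUL
c7: i11/i12 mulh/sll  dual

PAIRS = 5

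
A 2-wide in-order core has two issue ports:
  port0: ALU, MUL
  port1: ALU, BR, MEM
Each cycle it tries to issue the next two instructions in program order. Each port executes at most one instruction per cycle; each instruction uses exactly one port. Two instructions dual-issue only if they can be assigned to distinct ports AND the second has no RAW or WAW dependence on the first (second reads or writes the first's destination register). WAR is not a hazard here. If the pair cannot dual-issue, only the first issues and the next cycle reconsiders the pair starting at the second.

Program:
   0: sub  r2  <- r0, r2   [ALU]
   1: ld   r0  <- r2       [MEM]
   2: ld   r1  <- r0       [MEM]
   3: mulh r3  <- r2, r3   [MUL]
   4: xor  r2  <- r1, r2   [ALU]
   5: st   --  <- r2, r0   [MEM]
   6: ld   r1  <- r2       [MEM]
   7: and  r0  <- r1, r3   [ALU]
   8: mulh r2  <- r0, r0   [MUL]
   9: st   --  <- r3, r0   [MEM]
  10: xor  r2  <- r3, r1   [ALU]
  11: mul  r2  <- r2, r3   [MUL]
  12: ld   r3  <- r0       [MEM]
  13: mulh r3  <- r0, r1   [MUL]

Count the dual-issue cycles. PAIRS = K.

PAIRS = 3

0. sub.ALU @i0  | RAW r2
1. ld.MEM @i1  | no-port MEM/MEM
2. ld.MEM/mulh.MUL @i2&i3  | pair
3. xor.ALU @i4  | RAW r2
4. st.MEM @i5  | no-port MEM/MEM
5. ld.MEM @i6  | RAW r1
6. and.ALU @i7  | RAW r0
7. mulh.MUL/st.MEM @i8&i9  | pair
8. xor.ALU @i10  | RAW+WAW r2
9. mul.MUL/ld.MEM @i11&i12  | pair
10. mulh.MUL @i13  | tail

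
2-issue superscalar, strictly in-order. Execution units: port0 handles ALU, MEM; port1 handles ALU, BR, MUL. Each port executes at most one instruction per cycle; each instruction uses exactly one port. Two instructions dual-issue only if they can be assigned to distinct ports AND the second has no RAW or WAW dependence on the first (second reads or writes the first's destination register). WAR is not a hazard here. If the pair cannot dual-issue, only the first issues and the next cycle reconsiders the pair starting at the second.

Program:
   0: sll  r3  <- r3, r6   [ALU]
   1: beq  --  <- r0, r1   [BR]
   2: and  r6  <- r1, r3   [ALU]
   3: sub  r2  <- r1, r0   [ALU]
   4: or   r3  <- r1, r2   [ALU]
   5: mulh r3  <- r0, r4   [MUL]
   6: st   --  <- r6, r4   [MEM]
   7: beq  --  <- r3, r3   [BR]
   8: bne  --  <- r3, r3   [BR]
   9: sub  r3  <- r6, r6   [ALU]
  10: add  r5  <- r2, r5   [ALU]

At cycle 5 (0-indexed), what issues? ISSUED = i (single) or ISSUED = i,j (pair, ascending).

c0: i0/i1 sll;beq  2-wide
c1: i2/i3 and;sub  2-wide
c2: i4 or  WAW r3
c3: i5/i6 mulh;st  2-wide
c4: i7 beq  no-port BR/BR
c5: i8/i9 bne;sub  2-wide
c6: i10 add  tail

ISSUED = 8,9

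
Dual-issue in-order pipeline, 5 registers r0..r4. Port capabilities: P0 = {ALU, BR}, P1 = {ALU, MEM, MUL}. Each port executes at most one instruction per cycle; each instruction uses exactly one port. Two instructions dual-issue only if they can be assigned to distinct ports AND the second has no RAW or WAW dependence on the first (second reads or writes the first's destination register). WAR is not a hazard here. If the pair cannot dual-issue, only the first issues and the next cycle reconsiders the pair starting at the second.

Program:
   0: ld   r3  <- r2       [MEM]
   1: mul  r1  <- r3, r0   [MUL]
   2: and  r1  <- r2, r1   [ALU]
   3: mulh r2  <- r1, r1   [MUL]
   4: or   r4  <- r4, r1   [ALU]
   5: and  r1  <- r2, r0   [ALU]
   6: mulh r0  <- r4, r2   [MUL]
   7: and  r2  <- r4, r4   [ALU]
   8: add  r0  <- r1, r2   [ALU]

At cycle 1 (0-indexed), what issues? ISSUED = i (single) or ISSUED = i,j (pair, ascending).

ISSUED = 1

c0: i0 ld.MEM  no-port MEM/MUL
c1: i1 mul.MUL  RAW+WAW r1
c2: i2 and.ALU  RAW r1
c3: i3/i4 mulh.MUL;or.ALU  2-wide
c4: i5/i6 and.ALU;mulh.MUL  2-wide
c5: i7 and.ALU  RAW r2
c6: i8 add.ALU  tail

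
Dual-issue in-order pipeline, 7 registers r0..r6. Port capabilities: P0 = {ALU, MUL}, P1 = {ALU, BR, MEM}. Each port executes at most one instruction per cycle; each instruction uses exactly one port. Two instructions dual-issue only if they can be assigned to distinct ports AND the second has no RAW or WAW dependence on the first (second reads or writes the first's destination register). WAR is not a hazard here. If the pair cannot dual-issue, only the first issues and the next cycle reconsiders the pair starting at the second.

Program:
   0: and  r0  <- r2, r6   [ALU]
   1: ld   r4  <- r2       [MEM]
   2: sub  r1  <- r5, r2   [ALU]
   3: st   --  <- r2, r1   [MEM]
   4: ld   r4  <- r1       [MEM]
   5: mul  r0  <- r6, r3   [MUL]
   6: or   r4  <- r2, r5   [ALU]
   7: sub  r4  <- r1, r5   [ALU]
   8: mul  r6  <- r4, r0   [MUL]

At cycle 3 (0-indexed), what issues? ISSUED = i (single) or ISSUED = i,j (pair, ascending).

ISSUED = 4,5

[0] i0,i1  and.ALU/ld.MEM  -- pair
[1] i2  sub.ALU  -- RAW r1
[2] i3  st.MEM  -- no-port MEM/MEM
[3] i4,i5  ld.MEM/mul.MUL  -- pair
[4] i6  or.ALU  -- WAW r4
[5] i7  sub.ALU  -- RAW r4
[6] i8  mul.MUL  -- tail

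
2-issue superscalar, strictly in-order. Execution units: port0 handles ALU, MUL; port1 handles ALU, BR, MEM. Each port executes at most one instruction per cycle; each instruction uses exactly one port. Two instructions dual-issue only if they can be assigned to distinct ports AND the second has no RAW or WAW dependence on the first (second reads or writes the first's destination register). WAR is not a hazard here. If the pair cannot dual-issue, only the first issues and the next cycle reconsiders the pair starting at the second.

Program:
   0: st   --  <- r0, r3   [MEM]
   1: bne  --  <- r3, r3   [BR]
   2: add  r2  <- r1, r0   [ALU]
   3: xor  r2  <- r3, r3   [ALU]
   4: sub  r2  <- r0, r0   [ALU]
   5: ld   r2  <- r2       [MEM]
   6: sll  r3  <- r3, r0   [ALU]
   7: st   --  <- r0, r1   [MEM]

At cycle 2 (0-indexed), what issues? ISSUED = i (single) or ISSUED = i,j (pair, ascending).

ISSUED = 3

#0 head=0: st.MEM i0 no-port MEM/BR
#1 head=1: bne.BR;add.ALU i1,i2 pair
#2 head=3: xor.ALU i3 WAW r2
#3 head=4: sub.ALU i4 RAW+WAW r2
#4 head=5: ld.MEM;sll.ALU i5,i6 pair
#5 head=7: st.MEM i7 tail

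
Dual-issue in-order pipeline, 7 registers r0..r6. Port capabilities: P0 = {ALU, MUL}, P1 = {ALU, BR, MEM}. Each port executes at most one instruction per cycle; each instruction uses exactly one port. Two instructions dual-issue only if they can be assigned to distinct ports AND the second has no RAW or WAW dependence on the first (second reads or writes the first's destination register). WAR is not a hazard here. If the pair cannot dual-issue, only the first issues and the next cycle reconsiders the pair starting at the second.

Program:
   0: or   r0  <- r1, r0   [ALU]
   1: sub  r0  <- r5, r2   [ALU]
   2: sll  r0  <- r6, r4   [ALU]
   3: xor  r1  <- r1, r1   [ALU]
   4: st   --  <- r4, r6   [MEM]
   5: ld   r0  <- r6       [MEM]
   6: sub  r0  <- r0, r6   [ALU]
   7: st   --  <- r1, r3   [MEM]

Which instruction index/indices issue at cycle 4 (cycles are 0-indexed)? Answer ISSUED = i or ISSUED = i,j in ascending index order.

0. or @i0  | WAW r0
1. sub @i1  | WAW r0
2. sll/xor @i2/i3  | dual
3. st @i4  | no-port MEM/MEM
4. ld @i5  | RAW+WAW r0
5. sub/st @i6/i7  | dual

ISSUED = 5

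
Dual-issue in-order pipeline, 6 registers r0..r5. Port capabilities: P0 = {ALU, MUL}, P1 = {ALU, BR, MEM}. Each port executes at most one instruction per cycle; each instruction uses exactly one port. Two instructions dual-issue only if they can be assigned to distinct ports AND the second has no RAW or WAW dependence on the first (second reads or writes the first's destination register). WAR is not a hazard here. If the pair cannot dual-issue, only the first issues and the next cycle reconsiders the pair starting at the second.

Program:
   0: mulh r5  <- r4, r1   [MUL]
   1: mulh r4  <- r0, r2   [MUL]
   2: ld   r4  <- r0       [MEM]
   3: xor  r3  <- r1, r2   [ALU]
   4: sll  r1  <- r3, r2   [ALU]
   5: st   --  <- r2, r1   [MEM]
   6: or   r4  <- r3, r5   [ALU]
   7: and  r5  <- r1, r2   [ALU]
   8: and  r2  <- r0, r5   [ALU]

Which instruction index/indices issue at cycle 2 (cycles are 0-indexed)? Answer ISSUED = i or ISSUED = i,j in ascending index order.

[0] i0  mulh.MUL  -- no-port MUL/MUL
[1] i1  mulh.MUL  -- WAW r4
[2] i2,i3  ld.MEM xor.ALU  -- pair
[3] i4  sll.ALU  -- RAW r1
[4] i5,i6  st.MEM or.ALU  -- pair
[5] i7  and.ALU  -- RAW r5
[6] i8  and.ALU  -- tail

ISSUED = 2,3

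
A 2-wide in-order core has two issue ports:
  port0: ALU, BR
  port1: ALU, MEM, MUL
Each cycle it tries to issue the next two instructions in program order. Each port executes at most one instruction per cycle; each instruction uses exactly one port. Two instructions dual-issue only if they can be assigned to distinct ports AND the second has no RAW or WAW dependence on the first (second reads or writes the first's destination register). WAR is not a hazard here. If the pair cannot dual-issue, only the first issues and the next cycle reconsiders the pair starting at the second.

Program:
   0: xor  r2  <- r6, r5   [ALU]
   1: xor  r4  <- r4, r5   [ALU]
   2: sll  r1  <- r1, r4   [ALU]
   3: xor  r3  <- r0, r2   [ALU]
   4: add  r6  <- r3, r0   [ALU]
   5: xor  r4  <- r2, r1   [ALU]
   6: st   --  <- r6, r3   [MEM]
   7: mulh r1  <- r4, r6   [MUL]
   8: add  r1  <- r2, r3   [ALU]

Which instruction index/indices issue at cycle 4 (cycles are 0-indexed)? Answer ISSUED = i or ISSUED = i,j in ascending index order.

[0] i0+i1  xor xor  -- pair
[1] i2+i3  sll xor  -- pair
[2] i4+i5  add xor  -- pair
[3] i6  st  -- no-port MEM/MUL
[4] i7  mulh  -- WAW r1
[5] i8  add  -- tail

ISSUED = 7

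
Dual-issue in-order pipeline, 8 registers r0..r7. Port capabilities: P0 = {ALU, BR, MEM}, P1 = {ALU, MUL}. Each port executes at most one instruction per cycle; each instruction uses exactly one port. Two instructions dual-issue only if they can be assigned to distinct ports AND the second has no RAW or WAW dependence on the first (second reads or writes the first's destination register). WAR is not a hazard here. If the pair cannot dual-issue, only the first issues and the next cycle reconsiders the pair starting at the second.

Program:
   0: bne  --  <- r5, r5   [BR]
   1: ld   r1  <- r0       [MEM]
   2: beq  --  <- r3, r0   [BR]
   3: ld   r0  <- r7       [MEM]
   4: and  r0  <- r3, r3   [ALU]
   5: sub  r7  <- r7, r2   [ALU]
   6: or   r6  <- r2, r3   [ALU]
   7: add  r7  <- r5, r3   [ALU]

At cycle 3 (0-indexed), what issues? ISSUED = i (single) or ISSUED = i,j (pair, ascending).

[0] i0  bne.BR  -- no-port BR/MEM
[1] i1  ld.MEM  -- no-port MEM/BR
[2] i2  beq.BR  -- no-port BR/MEM
[3] i3  ld.MEM  -- WAW r0
[4] i4+i5  and.ALU/sub.ALU  -- dual
[5] i6+i7  or.ALU/add.ALU  -- dual

ISSUED = 3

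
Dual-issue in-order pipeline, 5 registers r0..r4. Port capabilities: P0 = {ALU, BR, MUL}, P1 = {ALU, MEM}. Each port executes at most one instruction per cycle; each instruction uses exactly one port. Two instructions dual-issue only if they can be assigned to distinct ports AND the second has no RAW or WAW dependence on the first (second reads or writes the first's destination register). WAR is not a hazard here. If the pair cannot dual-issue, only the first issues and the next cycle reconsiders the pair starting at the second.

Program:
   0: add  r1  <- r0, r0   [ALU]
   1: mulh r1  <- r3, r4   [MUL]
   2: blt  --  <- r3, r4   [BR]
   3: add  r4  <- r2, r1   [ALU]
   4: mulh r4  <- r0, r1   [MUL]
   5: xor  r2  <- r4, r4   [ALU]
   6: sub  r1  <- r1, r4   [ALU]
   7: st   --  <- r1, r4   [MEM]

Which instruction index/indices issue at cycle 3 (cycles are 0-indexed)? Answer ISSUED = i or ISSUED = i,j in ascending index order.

  cy0 -> i0 (add) WAW r1
  cy1 -> i1 (mulh) no-port MUL/BR
  cy2 -> i2&i3 (blt/add) 2-wide
  cy3 -> i4 (mulh) RAW r4
  cy4 -> i5&i6 (xor/sub) 2-wide
  cy5 -> i7 (st) tail

ISSUED = 4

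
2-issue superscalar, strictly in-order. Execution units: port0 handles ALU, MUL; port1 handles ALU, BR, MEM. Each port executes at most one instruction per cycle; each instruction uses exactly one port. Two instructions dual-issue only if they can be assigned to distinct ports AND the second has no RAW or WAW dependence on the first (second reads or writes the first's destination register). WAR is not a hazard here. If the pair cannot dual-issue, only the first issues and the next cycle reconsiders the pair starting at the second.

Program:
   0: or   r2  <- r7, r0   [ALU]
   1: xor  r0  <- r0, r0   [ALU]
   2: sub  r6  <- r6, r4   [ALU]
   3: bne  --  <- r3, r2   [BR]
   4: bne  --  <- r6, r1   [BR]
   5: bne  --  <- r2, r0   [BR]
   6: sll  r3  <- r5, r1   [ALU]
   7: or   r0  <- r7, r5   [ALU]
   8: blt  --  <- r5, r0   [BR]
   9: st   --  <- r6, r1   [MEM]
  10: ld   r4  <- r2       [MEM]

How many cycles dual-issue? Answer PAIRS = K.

0. or+xor @i0,i1  | dual
1. sub+bne @i2,i3  | dual
2. bne @i4  | no-port BR/BR
3. bne+sll @i5,i6  | dual
4. or @i7  | RAW r0
5. blt @i8  | no-port BR/MEM
6. st @i9  | no-port MEM/MEM
7. ld @i10  | tail

PAIRS = 3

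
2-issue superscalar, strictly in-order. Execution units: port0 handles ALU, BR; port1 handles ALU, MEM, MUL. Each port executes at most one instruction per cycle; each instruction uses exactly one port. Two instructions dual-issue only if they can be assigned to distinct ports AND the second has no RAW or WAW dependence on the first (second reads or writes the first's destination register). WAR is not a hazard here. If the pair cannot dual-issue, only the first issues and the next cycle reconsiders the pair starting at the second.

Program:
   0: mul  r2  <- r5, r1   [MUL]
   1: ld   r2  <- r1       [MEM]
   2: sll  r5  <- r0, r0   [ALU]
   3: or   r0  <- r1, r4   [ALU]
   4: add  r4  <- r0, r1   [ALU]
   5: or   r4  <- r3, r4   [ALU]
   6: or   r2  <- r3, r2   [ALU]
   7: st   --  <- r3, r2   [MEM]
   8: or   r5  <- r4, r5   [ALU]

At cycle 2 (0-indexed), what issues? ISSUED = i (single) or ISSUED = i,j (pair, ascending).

t=0 i0:mul ; no-port MUL/MEM
t=1 i1,i2:ld/sll ; pair
t=2 i3:or ; RAW r0
t=3 i4:add ; RAW+WAW r4
t=4 i5,i6:or/or ; pair
t=5 i7,i8:st/or ; pair

ISSUED = 3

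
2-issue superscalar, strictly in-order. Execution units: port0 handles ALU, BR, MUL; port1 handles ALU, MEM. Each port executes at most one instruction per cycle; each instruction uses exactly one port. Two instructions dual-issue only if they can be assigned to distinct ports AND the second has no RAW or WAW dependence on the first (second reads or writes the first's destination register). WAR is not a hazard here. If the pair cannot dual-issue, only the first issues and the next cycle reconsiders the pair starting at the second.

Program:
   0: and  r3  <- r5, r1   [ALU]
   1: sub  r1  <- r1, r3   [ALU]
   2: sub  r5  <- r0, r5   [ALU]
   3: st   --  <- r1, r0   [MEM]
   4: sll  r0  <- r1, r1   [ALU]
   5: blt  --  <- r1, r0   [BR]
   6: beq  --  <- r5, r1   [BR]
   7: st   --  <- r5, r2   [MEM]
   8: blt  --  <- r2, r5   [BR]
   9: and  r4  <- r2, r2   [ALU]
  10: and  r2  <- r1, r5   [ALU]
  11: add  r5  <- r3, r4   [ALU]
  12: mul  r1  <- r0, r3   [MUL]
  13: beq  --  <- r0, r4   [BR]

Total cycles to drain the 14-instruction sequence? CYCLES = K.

c0: i0 and  RAW r3
c1: i1+i2 sub;sub  pair
c2: i3+i4 st;sll  pair
c3: i5 blt  no-port BR/BR
c4: i6+i7 beq;st  pair
c5: i8+i9 blt;and  pair
c6: i10+i11 and;add  pair
c7: i12 mul  no-port MUL/BR
c8: i13 beq  tail

CYCLES = 9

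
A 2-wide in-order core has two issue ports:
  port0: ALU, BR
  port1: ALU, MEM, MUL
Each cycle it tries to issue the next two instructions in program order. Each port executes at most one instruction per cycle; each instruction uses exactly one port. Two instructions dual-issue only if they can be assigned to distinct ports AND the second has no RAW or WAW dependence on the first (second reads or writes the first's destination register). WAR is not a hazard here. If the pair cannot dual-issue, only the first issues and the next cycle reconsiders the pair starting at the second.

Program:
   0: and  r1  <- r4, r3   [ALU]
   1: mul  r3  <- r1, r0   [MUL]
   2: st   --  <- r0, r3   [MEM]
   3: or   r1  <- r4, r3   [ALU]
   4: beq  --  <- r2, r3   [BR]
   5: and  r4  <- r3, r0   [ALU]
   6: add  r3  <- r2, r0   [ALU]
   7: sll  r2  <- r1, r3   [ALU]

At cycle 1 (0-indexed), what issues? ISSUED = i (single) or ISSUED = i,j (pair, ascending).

0. and @i0  | RAW r1
1. mul @i1  | no-port MUL/MEM
2. st or @i2+i3  | dual
3. beq and @i4+i5  | dual
4. add @i6  | RAW r3
5. sll @i7  | tail

ISSUED = 1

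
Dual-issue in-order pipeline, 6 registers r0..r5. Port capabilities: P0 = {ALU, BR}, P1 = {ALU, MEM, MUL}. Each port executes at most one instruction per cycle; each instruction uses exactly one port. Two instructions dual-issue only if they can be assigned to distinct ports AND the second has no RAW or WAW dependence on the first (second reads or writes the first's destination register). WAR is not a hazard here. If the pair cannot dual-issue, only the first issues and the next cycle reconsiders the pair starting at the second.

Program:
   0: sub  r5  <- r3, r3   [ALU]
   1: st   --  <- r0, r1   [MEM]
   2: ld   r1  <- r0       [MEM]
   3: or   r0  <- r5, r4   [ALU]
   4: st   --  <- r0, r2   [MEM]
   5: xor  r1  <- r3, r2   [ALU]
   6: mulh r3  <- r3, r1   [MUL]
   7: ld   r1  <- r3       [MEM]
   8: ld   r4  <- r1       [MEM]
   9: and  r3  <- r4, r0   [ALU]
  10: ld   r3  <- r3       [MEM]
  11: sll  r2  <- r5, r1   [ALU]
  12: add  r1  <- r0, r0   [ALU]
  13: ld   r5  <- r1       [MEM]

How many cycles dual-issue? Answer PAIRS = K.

PAIRS = 4

0. sub+st @i0,i1  | dual
1. ld+or @i2,i3  | dual
2. st+xor @i4,i5  | dual
3. mulh @i6  | no-port MUL/MEM
4. ld @i7  | no-port MEM/MEM
5. ld @i8  | RAW r4
6. and @i9  | RAW+WAW r3
7. ld+sll @i10,i11  | dual
8. add @i12  | RAW r1
9. ld @i13  | tail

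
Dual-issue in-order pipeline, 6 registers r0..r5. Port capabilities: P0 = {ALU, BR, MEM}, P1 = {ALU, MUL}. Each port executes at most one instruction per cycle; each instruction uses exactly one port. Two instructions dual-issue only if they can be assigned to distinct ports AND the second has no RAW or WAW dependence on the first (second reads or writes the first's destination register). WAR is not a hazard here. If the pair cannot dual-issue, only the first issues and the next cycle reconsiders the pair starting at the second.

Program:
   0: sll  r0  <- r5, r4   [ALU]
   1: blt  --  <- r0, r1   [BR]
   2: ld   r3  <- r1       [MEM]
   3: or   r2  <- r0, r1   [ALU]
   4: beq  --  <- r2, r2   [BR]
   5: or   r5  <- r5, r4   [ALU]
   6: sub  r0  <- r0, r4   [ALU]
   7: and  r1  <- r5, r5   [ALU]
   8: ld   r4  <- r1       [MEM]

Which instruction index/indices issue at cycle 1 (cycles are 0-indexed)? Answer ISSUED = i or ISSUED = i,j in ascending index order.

0. sll @i0  | RAW r0
1. blt @i1  | no-port BR/MEM
2. ld;or @i2,i3  | dual
3. beq;or @i4,i5  | dual
4. sub;and @i6,i7  | dual
5. ld @i8  | tail

ISSUED = 1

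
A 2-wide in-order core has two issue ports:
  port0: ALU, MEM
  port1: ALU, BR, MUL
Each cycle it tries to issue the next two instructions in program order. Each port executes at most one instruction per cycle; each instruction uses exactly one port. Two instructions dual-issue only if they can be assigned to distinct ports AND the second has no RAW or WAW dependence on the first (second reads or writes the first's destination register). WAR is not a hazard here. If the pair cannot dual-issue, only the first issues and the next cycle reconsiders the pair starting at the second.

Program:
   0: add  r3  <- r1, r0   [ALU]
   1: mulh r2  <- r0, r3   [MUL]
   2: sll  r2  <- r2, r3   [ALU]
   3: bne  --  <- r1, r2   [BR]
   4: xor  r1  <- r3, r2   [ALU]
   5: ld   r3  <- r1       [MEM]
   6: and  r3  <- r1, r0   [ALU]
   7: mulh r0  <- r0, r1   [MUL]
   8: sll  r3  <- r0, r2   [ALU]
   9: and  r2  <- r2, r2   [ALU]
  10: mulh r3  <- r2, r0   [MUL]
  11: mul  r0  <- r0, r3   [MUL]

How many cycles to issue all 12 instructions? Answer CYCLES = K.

c0: i0 add  RAW r3
c1: i1 mulh  RAW+WAW r2
c2: i2 sll  RAW r2
c3: i3,i4 bne xor  2-wide
c4: i5 ld  WAW r3
c5: i6,i7 and mulh  2-wide
c6: i8,i9 sll and  2-wide
c7: i10 mulh  no-port MUL/MUL
c8: i11 mul  tail

CYCLES = 9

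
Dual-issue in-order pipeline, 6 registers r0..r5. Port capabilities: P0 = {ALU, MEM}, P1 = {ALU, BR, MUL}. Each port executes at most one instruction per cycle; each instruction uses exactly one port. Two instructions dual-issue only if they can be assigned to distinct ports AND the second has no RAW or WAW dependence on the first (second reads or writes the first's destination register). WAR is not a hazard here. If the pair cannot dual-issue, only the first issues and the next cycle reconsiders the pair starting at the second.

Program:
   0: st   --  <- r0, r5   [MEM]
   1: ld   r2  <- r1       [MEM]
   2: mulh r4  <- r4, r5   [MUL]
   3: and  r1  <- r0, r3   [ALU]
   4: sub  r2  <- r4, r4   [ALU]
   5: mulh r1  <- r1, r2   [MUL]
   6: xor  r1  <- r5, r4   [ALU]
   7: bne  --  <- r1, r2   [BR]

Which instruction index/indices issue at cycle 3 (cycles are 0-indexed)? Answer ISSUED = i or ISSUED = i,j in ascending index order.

[0] i0  st.MEM  -- no-port MEM/MEM
[1] i1,i2  ld.MEM mulh.MUL  -- dual
[2] i3,i4  and.ALU sub.ALU  -- dual
[3] i5  mulh.MUL  -- WAW r1
[4] i6  xor.ALU  -- RAW r1
[5] i7  bne.BR  -- tail

ISSUED = 5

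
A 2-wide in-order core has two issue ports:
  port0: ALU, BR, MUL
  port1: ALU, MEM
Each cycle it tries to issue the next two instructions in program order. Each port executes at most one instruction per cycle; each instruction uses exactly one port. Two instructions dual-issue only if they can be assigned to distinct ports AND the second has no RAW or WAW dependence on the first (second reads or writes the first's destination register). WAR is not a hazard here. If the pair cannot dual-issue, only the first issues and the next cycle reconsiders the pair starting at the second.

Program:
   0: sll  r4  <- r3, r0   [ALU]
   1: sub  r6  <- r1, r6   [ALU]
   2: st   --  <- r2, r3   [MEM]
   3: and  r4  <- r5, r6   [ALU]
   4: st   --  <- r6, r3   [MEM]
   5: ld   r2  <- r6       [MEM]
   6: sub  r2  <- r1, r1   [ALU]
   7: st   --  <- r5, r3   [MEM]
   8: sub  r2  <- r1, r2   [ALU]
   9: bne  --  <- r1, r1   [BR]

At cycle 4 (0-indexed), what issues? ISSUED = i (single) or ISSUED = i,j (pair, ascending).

ISSUED = 6,7

#0 head=0: sll sub i0&i1 dual
#1 head=2: st and i2&i3 dual
#2 head=4: st i4 no-port MEM/MEM
#3 head=5: ld i5 WAW r2
#4 head=6: sub st i6&i7 dual
#5 head=8: sub bne i8&i9 dual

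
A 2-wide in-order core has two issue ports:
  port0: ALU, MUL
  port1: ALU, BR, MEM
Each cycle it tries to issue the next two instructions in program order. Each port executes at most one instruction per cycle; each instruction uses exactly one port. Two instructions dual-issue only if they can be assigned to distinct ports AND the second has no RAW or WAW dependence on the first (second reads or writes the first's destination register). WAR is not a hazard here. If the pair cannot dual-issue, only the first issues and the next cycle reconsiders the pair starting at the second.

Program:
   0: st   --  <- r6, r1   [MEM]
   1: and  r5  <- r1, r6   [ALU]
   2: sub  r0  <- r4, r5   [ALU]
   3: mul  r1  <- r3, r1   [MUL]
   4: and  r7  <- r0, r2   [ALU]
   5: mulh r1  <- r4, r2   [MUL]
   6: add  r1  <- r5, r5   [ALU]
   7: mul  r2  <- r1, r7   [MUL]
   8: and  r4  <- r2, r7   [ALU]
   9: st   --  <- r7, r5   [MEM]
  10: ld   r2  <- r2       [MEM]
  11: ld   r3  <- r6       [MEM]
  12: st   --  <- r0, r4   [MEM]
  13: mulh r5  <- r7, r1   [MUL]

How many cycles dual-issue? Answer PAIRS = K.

c0: i0+i1 st+and  dual
c1: i2+i3 sub+mul  dual
c2: i4+i5 and+mulh  dual
c3: i6 add  RAW r1
c4: i7 mul  RAW r2
c5: i8+i9 and+st  dual
c6: i10 ld  no-port MEM/MEM
c7: i11 ld  no-port MEM/MEM
c8: i12+i13 st+mulh  dual

PAIRS = 5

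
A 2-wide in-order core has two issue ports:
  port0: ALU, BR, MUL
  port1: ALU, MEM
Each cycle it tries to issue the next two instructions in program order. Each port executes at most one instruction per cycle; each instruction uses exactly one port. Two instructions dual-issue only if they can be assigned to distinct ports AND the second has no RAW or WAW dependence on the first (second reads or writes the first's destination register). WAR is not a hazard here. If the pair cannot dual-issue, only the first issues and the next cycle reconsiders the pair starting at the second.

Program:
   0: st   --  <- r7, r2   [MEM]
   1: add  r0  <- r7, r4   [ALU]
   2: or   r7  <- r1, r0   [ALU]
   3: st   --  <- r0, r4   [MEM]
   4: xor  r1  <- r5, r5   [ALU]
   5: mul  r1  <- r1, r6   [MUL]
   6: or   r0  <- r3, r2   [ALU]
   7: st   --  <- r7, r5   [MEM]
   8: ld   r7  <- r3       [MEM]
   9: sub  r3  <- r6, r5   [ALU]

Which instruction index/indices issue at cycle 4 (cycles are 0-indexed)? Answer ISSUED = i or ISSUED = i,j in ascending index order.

ISSUED = 7

c0: i0+i1 st+add  dual
c1: i2+i3 or+st  dual
c2: i4 xor  RAW+WAW r1
c3: i5+i6 mul+or  dual
c4: i7 st  no-port MEM/MEM
c5: i8+i9 ld+sub  dual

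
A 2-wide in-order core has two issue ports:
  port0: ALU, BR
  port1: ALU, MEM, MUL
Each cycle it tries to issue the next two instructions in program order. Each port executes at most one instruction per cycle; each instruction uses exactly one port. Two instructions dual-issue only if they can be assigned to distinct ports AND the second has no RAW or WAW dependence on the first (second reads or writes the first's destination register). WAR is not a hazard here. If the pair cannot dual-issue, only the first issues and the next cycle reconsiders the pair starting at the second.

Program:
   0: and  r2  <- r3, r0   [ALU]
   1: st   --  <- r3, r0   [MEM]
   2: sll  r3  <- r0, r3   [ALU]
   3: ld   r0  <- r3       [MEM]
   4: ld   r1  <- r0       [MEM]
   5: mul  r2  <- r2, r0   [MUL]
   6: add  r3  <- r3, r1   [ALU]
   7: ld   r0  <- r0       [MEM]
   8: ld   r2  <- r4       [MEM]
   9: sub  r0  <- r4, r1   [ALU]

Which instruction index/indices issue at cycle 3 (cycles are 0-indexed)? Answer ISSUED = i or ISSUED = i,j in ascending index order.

ISSUED = 4

t=0 i0&i1:and.ALU;st.MEM ; 2-wide
t=1 i2:sll.ALU ; RAW r3
t=2 i3:ld.MEM ; no-port MEM/MEM
t=3 i4:ld.MEM ; no-port MEM/MUL
t=4 i5&i6:mul.MUL;add.ALU ; 2-wide
t=5 i7:ld.MEM ; no-port MEM/MEM
t=6 i8&i9:ld.MEM;sub.ALU ; 2-wide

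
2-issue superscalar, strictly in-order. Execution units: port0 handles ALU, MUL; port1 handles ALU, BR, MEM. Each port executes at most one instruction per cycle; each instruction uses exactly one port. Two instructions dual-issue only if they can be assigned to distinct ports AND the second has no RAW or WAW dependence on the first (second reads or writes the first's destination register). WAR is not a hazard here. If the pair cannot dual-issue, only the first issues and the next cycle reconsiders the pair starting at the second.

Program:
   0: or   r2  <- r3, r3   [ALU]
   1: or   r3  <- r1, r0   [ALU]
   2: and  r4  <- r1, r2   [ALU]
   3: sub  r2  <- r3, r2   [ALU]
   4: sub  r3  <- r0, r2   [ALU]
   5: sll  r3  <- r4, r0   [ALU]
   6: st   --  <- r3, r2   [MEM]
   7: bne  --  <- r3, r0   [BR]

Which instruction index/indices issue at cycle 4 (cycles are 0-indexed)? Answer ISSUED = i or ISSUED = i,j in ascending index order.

0. or+or @i0/i1  | pair
1. and+sub @i2/i3  | pair
2. sub @i4  | WAW r3
3. sll @i5  | RAW r3
4. st @i6  | no-port MEM/BR
5. bne @i7  | tail

ISSUED = 6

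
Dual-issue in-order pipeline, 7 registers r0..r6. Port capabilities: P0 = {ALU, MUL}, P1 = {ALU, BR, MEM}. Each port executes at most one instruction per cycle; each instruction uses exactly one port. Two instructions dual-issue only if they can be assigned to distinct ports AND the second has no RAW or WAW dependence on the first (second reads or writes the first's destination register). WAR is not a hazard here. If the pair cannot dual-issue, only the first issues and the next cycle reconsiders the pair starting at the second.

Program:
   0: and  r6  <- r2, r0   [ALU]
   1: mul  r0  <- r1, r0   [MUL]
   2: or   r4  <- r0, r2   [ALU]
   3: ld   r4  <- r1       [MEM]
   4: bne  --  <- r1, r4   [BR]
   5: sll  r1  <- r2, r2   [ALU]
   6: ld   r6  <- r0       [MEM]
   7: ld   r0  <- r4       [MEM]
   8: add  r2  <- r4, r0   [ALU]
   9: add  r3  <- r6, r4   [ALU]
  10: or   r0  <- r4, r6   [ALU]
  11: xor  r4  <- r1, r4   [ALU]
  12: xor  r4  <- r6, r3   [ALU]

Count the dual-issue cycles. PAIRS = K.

PAIRS = 4

c0: i0+i1 and.ALU mul.MUL  dual
c1: i2 or.ALU  WAW r4
c2: i3 ld.MEM  no-port MEM/BR
c3: i4+i5 bne.BR sll.ALU  dual
c4: i6 ld.MEM  no-port MEM/MEM
c5: i7 ld.MEM  RAW r0
c6: i8+i9 add.ALU add.ALU  dual
c7: i10+i11 or.ALU xor.ALU  dual
c8: i12 xor.ALU  tail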